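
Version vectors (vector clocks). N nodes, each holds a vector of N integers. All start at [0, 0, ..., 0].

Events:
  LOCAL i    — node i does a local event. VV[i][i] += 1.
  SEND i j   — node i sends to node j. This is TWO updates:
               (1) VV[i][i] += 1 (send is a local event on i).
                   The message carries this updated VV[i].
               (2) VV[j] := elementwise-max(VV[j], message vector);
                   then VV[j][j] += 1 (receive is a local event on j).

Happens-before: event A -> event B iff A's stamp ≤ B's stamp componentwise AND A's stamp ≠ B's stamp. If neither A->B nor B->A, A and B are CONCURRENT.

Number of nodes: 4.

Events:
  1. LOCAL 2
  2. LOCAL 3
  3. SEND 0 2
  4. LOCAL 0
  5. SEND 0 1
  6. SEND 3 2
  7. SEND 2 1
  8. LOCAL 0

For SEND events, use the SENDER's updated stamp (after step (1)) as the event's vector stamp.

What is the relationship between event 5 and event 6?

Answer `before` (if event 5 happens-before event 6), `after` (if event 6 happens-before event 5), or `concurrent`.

Initial: VV[0]=[0, 0, 0, 0]
Initial: VV[1]=[0, 0, 0, 0]
Initial: VV[2]=[0, 0, 0, 0]
Initial: VV[3]=[0, 0, 0, 0]
Event 1: LOCAL 2: VV[2][2]++ -> VV[2]=[0, 0, 1, 0]
Event 2: LOCAL 3: VV[3][3]++ -> VV[3]=[0, 0, 0, 1]
Event 3: SEND 0->2: VV[0][0]++ -> VV[0]=[1, 0, 0, 0], msg_vec=[1, 0, 0, 0]; VV[2]=max(VV[2],msg_vec) then VV[2][2]++ -> VV[2]=[1, 0, 2, 0]
Event 4: LOCAL 0: VV[0][0]++ -> VV[0]=[2, 0, 0, 0]
Event 5: SEND 0->1: VV[0][0]++ -> VV[0]=[3, 0, 0, 0], msg_vec=[3, 0, 0, 0]; VV[1]=max(VV[1],msg_vec) then VV[1][1]++ -> VV[1]=[3, 1, 0, 0]
Event 6: SEND 3->2: VV[3][3]++ -> VV[3]=[0, 0, 0, 2], msg_vec=[0, 0, 0, 2]; VV[2]=max(VV[2],msg_vec) then VV[2][2]++ -> VV[2]=[1, 0, 3, 2]
Event 7: SEND 2->1: VV[2][2]++ -> VV[2]=[1, 0, 4, 2], msg_vec=[1, 0, 4, 2]; VV[1]=max(VV[1],msg_vec) then VV[1][1]++ -> VV[1]=[3, 2, 4, 2]
Event 8: LOCAL 0: VV[0][0]++ -> VV[0]=[4, 0, 0, 0]
Event 5 stamp: [3, 0, 0, 0]
Event 6 stamp: [0, 0, 0, 2]
[3, 0, 0, 0] <= [0, 0, 0, 2]? False
[0, 0, 0, 2] <= [3, 0, 0, 0]? False
Relation: concurrent

Answer: concurrent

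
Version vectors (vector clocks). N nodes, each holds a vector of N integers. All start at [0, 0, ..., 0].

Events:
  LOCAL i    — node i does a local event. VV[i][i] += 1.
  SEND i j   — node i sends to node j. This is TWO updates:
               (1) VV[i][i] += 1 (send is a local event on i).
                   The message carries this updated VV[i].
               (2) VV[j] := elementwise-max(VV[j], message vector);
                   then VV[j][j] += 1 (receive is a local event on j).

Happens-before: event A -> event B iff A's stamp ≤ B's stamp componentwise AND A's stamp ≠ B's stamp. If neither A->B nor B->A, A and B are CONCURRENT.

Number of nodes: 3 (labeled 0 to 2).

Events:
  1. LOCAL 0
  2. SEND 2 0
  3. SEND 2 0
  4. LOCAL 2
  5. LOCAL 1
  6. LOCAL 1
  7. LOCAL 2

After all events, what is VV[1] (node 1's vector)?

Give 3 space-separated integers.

Initial: VV[0]=[0, 0, 0]
Initial: VV[1]=[0, 0, 0]
Initial: VV[2]=[0, 0, 0]
Event 1: LOCAL 0: VV[0][0]++ -> VV[0]=[1, 0, 0]
Event 2: SEND 2->0: VV[2][2]++ -> VV[2]=[0, 0, 1], msg_vec=[0, 0, 1]; VV[0]=max(VV[0],msg_vec) then VV[0][0]++ -> VV[0]=[2, 0, 1]
Event 3: SEND 2->0: VV[2][2]++ -> VV[2]=[0, 0, 2], msg_vec=[0, 0, 2]; VV[0]=max(VV[0],msg_vec) then VV[0][0]++ -> VV[0]=[3, 0, 2]
Event 4: LOCAL 2: VV[2][2]++ -> VV[2]=[0, 0, 3]
Event 5: LOCAL 1: VV[1][1]++ -> VV[1]=[0, 1, 0]
Event 6: LOCAL 1: VV[1][1]++ -> VV[1]=[0, 2, 0]
Event 7: LOCAL 2: VV[2][2]++ -> VV[2]=[0, 0, 4]
Final vectors: VV[0]=[3, 0, 2]; VV[1]=[0, 2, 0]; VV[2]=[0, 0, 4]

Answer: 0 2 0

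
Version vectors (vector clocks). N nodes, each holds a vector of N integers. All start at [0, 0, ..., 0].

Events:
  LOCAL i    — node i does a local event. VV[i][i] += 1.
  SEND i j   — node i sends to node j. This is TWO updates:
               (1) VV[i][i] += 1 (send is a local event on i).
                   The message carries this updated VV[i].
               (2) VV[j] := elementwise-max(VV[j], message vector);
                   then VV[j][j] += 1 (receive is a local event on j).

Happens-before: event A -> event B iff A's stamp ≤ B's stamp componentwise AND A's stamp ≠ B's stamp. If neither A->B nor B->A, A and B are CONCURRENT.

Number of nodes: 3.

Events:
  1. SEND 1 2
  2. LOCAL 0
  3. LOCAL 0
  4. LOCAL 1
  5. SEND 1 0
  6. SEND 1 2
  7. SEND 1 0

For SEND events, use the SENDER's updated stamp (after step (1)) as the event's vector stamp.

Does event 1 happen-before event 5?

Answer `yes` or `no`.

Initial: VV[0]=[0, 0, 0]
Initial: VV[1]=[0, 0, 0]
Initial: VV[2]=[0, 0, 0]
Event 1: SEND 1->2: VV[1][1]++ -> VV[1]=[0, 1, 0], msg_vec=[0, 1, 0]; VV[2]=max(VV[2],msg_vec) then VV[2][2]++ -> VV[2]=[0, 1, 1]
Event 2: LOCAL 0: VV[0][0]++ -> VV[0]=[1, 0, 0]
Event 3: LOCAL 0: VV[0][0]++ -> VV[0]=[2, 0, 0]
Event 4: LOCAL 1: VV[1][1]++ -> VV[1]=[0, 2, 0]
Event 5: SEND 1->0: VV[1][1]++ -> VV[1]=[0, 3, 0], msg_vec=[0, 3, 0]; VV[0]=max(VV[0],msg_vec) then VV[0][0]++ -> VV[0]=[3, 3, 0]
Event 6: SEND 1->2: VV[1][1]++ -> VV[1]=[0, 4, 0], msg_vec=[0, 4, 0]; VV[2]=max(VV[2],msg_vec) then VV[2][2]++ -> VV[2]=[0, 4, 2]
Event 7: SEND 1->0: VV[1][1]++ -> VV[1]=[0, 5, 0], msg_vec=[0, 5, 0]; VV[0]=max(VV[0],msg_vec) then VV[0][0]++ -> VV[0]=[4, 5, 0]
Event 1 stamp: [0, 1, 0]
Event 5 stamp: [0, 3, 0]
[0, 1, 0] <= [0, 3, 0]? True. Equal? False. Happens-before: True

Answer: yes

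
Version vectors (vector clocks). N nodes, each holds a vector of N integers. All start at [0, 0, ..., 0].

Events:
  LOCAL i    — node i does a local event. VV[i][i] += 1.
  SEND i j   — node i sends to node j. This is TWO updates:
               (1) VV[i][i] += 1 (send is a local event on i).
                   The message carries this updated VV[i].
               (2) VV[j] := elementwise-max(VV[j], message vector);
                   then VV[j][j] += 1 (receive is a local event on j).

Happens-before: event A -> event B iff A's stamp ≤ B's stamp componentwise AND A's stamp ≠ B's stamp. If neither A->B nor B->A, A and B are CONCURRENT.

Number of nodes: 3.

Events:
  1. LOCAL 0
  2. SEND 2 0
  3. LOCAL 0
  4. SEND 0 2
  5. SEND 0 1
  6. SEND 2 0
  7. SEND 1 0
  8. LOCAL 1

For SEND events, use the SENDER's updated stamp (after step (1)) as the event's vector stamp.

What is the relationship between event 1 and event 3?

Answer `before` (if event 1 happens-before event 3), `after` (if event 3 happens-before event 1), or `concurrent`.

Answer: before

Derivation:
Initial: VV[0]=[0, 0, 0]
Initial: VV[1]=[0, 0, 0]
Initial: VV[2]=[0, 0, 0]
Event 1: LOCAL 0: VV[0][0]++ -> VV[0]=[1, 0, 0]
Event 2: SEND 2->0: VV[2][2]++ -> VV[2]=[0, 0, 1], msg_vec=[0, 0, 1]; VV[0]=max(VV[0],msg_vec) then VV[0][0]++ -> VV[0]=[2, 0, 1]
Event 3: LOCAL 0: VV[0][0]++ -> VV[0]=[3, 0, 1]
Event 4: SEND 0->2: VV[0][0]++ -> VV[0]=[4, 0, 1], msg_vec=[4, 0, 1]; VV[2]=max(VV[2],msg_vec) then VV[2][2]++ -> VV[2]=[4, 0, 2]
Event 5: SEND 0->1: VV[0][0]++ -> VV[0]=[5, 0, 1], msg_vec=[5, 0, 1]; VV[1]=max(VV[1],msg_vec) then VV[1][1]++ -> VV[1]=[5, 1, 1]
Event 6: SEND 2->0: VV[2][2]++ -> VV[2]=[4, 0, 3], msg_vec=[4, 0, 3]; VV[0]=max(VV[0],msg_vec) then VV[0][0]++ -> VV[0]=[6, 0, 3]
Event 7: SEND 1->0: VV[1][1]++ -> VV[1]=[5, 2, 1], msg_vec=[5, 2, 1]; VV[0]=max(VV[0],msg_vec) then VV[0][0]++ -> VV[0]=[7, 2, 3]
Event 8: LOCAL 1: VV[1][1]++ -> VV[1]=[5, 3, 1]
Event 1 stamp: [1, 0, 0]
Event 3 stamp: [3, 0, 1]
[1, 0, 0] <= [3, 0, 1]? True
[3, 0, 1] <= [1, 0, 0]? False
Relation: before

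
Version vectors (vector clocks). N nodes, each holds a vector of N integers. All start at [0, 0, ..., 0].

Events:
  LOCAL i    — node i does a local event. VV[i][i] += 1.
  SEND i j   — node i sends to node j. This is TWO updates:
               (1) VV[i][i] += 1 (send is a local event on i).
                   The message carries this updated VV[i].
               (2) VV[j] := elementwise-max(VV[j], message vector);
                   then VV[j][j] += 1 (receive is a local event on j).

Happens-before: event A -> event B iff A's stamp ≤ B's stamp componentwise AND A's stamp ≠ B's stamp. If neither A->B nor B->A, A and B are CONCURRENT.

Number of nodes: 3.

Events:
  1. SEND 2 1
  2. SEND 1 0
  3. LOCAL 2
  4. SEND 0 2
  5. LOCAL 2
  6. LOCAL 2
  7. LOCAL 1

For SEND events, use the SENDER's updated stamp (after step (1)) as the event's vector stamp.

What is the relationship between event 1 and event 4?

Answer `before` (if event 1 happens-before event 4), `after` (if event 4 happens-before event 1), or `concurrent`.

Answer: before

Derivation:
Initial: VV[0]=[0, 0, 0]
Initial: VV[1]=[0, 0, 0]
Initial: VV[2]=[0, 0, 0]
Event 1: SEND 2->1: VV[2][2]++ -> VV[2]=[0, 0, 1], msg_vec=[0, 0, 1]; VV[1]=max(VV[1],msg_vec) then VV[1][1]++ -> VV[1]=[0, 1, 1]
Event 2: SEND 1->0: VV[1][1]++ -> VV[1]=[0, 2, 1], msg_vec=[0, 2, 1]; VV[0]=max(VV[0],msg_vec) then VV[0][0]++ -> VV[0]=[1, 2, 1]
Event 3: LOCAL 2: VV[2][2]++ -> VV[2]=[0, 0, 2]
Event 4: SEND 0->2: VV[0][0]++ -> VV[0]=[2, 2, 1], msg_vec=[2, 2, 1]; VV[2]=max(VV[2],msg_vec) then VV[2][2]++ -> VV[2]=[2, 2, 3]
Event 5: LOCAL 2: VV[2][2]++ -> VV[2]=[2, 2, 4]
Event 6: LOCAL 2: VV[2][2]++ -> VV[2]=[2, 2, 5]
Event 7: LOCAL 1: VV[1][1]++ -> VV[1]=[0, 3, 1]
Event 1 stamp: [0, 0, 1]
Event 4 stamp: [2, 2, 1]
[0, 0, 1] <= [2, 2, 1]? True
[2, 2, 1] <= [0, 0, 1]? False
Relation: before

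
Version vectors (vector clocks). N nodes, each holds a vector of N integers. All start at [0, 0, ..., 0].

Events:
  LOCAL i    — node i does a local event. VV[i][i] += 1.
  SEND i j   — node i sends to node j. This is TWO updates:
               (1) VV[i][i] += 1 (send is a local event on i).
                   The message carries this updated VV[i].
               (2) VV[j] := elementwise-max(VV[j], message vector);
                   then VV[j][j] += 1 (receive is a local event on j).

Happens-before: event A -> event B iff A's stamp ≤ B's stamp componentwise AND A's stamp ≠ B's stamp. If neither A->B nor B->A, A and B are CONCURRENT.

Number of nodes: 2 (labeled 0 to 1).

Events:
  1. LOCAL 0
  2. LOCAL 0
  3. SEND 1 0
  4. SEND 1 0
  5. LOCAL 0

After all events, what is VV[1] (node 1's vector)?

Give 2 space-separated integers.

Answer: 0 2

Derivation:
Initial: VV[0]=[0, 0]
Initial: VV[1]=[0, 0]
Event 1: LOCAL 0: VV[0][0]++ -> VV[0]=[1, 0]
Event 2: LOCAL 0: VV[0][0]++ -> VV[0]=[2, 0]
Event 3: SEND 1->0: VV[1][1]++ -> VV[1]=[0, 1], msg_vec=[0, 1]; VV[0]=max(VV[0],msg_vec) then VV[0][0]++ -> VV[0]=[3, 1]
Event 4: SEND 1->0: VV[1][1]++ -> VV[1]=[0, 2], msg_vec=[0, 2]; VV[0]=max(VV[0],msg_vec) then VV[0][0]++ -> VV[0]=[4, 2]
Event 5: LOCAL 0: VV[0][0]++ -> VV[0]=[5, 2]
Final vectors: VV[0]=[5, 2]; VV[1]=[0, 2]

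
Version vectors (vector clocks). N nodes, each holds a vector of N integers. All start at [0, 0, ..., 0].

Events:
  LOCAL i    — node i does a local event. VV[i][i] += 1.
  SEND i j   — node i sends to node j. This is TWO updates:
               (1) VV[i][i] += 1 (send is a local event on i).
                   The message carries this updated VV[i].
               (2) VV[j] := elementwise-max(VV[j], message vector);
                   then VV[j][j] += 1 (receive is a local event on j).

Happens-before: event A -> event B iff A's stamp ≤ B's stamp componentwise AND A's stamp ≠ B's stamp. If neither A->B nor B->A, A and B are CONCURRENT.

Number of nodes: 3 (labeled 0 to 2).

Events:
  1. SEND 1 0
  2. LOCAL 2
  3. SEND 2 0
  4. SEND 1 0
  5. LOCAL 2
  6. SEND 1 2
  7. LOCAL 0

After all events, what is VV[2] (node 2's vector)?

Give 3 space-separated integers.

Answer: 0 3 4

Derivation:
Initial: VV[0]=[0, 0, 0]
Initial: VV[1]=[0, 0, 0]
Initial: VV[2]=[0, 0, 0]
Event 1: SEND 1->0: VV[1][1]++ -> VV[1]=[0, 1, 0], msg_vec=[0, 1, 0]; VV[0]=max(VV[0],msg_vec) then VV[0][0]++ -> VV[0]=[1, 1, 0]
Event 2: LOCAL 2: VV[2][2]++ -> VV[2]=[0, 0, 1]
Event 3: SEND 2->0: VV[2][2]++ -> VV[2]=[0, 0, 2], msg_vec=[0, 0, 2]; VV[0]=max(VV[0],msg_vec) then VV[0][0]++ -> VV[0]=[2, 1, 2]
Event 4: SEND 1->0: VV[1][1]++ -> VV[1]=[0, 2, 0], msg_vec=[0, 2, 0]; VV[0]=max(VV[0],msg_vec) then VV[0][0]++ -> VV[0]=[3, 2, 2]
Event 5: LOCAL 2: VV[2][2]++ -> VV[2]=[0, 0, 3]
Event 6: SEND 1->2: VV[1][1]++ -> VV[1]=[0, 3, 0], msg_vec=[0, 3, 0]; VV[2]=max(VV[2],msg_vec) then VV[2][2]++ -> VV[2]=[0, 3, 4]
Event 7: LOCAL 0: VV[0][0]++ -> VV[0]=[4, 2, 2]
Final vectors: VV[0]=[4, 2, 2]; VV[1]=[0, 3, 0]; VV[2]=[0, 3, 4]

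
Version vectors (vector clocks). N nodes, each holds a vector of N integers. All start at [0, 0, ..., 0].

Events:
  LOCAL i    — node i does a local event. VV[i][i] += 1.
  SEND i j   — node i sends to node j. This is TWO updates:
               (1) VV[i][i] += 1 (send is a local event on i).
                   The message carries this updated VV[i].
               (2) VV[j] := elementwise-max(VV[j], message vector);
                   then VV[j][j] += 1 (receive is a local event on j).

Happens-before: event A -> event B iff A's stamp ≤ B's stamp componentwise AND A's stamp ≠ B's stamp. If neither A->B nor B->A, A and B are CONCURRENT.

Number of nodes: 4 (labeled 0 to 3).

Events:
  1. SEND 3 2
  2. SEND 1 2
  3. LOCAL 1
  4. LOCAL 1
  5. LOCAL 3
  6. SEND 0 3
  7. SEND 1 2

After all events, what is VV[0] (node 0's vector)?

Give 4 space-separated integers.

Answer: 1 0 0 0

Derivation:
Initial: VV[0]=[0, 0, 0, 0]
Initial: VV[1]=[0, 0, 0, 0]
Initial: VV[2]=[0, 0, 0, 0]
Initial: VV[3]=[0, 0, 0, 0]
Event 1: SEND 3->2: VV[3][3]++ -> VV[3]=[0, 0, 0, 1], msg_vec=[0, 0, 0, 1]; VV[2]=max(VV[2],msg_vec) then VV[2][2]++ -> VV[2]=[0, 0, 1, 1]
Event 2: SEND 1->2: VV[1][1]++ -> VV[1]=[0, 1, 0, 0], msg_vec=[0, 1, 0, 0]; VV[2]=max(VV[2],msg_vec) then VV[2][2]++ -> VV[2]=[0, 1, 2, 1]
Event 3: LOCAL 1: VV[1][1]++ -> VV[1]=[0, 2, 0, 0]
Event 4: LOCAL 1: VV[1][1]++ -> VV[1]=[0, 3, 0, 0]
Event 5: LOCAL 3: VV[3][3]++ -> VV[3]=[0, 0, 0, 2]
Event 6: SEND 0->3: VV[0][0]++ -> VV[0]=[1, 0, 0, 0], msg_vec=[1, 0, 0, 0]; VV[3]=max(VV[3],msg_vec) then VV[3][3]++ -> VV[3]=[1, 0, 0, 3]
Event 7: SEND 1->2: VV[1][1]++ -> VV[1]=[0, 4, 0, 0], msg_vec=[0, 4, 0, 0]; VV[2]=max(VV[2],msg_vec) then VV[2][2]++ -> VV[2]=[0, 4, 3, 1]
Final vectors: VV[0]=[1, 0, 0, 0]; VV[1]=[0, 4, 0, 0]; VV[2]=[0, 4, 3, 1]; VV[3]=[1, 0, 0, 3]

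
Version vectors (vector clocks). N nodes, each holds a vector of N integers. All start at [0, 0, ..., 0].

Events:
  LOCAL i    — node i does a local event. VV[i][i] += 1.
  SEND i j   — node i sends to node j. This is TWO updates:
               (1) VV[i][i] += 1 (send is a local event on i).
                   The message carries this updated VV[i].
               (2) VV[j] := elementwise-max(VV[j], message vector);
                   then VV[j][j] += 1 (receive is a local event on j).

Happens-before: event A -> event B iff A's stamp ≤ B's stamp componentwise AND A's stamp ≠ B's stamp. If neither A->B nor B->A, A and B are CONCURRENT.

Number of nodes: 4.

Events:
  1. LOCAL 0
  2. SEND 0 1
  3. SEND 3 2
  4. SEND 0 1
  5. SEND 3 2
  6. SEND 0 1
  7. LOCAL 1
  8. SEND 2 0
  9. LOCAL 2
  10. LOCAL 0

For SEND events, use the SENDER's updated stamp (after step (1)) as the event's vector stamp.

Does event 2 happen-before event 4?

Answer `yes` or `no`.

Initial: VV[0]=[0, 0, 0, 0]
Initial: VV[1]=[0, 0, 0, 0]
Initial: VV[2]=[0, 0, 0, 0]
Initial: VV[3]=[0, 0, 0, 0]
Event 1: LOCAL 0: VV[0][0]++ -> VV[0]=[1, 0, 0, 0]
Event 2: SEND 0->1: VV[0][0]++ -> VV[0]=[2, 0, 0, 0], msg_vec=[2, 0, 0, 0]; VV[1]=max(VV[1],msg_vec) then VV[1][1]++ -> VV[1]=[2, 1, 0, 0]
Event 3: SEND 3->2: VV[3][3]++ -> VV[3]=[0, 0, 0, 1], msg_vec=[0, 0, 0, 1]; VV[2]=max(VV[2],msg_vec) then VV[2][2]++ -> VV[2]=[0, 0, 1, 1]
Event 4: SEND 0->1: VV[0][0]++ -> VV[0]=[3, 0, 0, 0], msg_vec=[3, 0, 0, 0]; VV[1]=max(VV[1],msg_vec) then VV[1][1]++ -> VV[1]=[3, 2, 0, 0]
Event 5: SEND 3->2: VV[3][3]++ -> VV[3]=[0, 0, 0, 2], msg_vec=[0, 0, 0, 2]; VV[2]=max(VV[2],msg_vec) then VV[2][2]++ -> VV[2]=[0, 0, 2, 2]
Event 6: SEND 0->1: VV[0][0]++ -> VV[0]=[4, 0, 0, 0], msg_vec=[4, 0, 0, 0]; VV[1]=max(VV[1],msg_vec) then VV[1][1]++ -> VV[1]=[4, 3, 0, 0]
Event 7: LOCAL 1: VV[1][1]++ -> VV[1]=[4, 4, 0, 0]
Event 8: SEND 2->0: VV[2][2]++ -> VV[2]=[0, 0, 3, 2], msg_vec=[0, 0, 3, 2]; VV[0]=max(VV[0],msg_vec) then VV[0][0]++ -> VV[0]=[5, 0, 3, 2]
Event 9: LOCAL 2: VV[2][2]++ -> VV[2]=[0, 0, 4, 2]
Event 10: LOCAL 0: VV[0][0]++ -> VV[0]=[6, 0, 3, 2]
Event 2 stamp: [2, 0, 0, 0]
Event 4 stamp: [3, 0, 0, 0]
[2, 0, 0, 0] <= [3, 0, 0, 0]? True. Equal? False. Happens-before: True

Answer: yes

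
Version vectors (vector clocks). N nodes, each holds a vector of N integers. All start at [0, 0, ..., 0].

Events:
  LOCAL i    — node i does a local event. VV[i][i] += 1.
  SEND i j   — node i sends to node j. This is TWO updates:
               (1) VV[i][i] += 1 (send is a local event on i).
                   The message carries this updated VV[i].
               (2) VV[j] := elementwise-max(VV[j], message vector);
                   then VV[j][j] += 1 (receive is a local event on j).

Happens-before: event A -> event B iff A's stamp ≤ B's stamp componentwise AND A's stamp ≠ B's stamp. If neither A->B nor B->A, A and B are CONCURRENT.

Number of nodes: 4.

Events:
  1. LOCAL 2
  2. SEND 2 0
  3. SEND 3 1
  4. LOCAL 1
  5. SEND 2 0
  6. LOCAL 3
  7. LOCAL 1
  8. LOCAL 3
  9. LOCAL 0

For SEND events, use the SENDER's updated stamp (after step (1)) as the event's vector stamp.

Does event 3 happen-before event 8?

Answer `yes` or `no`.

Answer: yes

Derivation:
Initial: VV[0]=[0, 0, 0, 0]
Initial: VV[1]=[0, 0, 0, 0]
Initial: VV[2]=[0, 0, 0, 0]
Initial: VV[3]=[0, 0, 0, 0]
Event 1: LOCAL 2: VV[2][2]++ -> VV[2]=[0, 0, 1, 0]
Event 2: SEND 2->0: VV[2][2]++ -> VV[2]=[0, 0, 2, 0], msg_vec=[0, 0, 2, 0]; VV[0]=max(VV[0],msg_vec) then VV[0][0]++ -> VV[0]=[1, 0, 2, 0]
Event 3: SEND 3->1: VV[3][3]++ -> VV[3]=[0, 0, 0, 1], msg_vec=[0, 0, 0, 1]; VV[1]=max(VV[1],msg_vec) then VV[1][1]++ -> VV[1]=[0, 1, 0, 1]
Event 4: LOCAL 1: VV[1][1]++ -> VV[1]=[0, 2, 0, 1]
Event 5: SEND 2->0: VV[2][2]++ -> VV[2]=[0, 0, 3, 0], msg_vec=[0, 0, 3, 0]; VV[0]=max(VV[0],msg_vec) then VV[0][0]++ -> VV[0]=[2, 0, 3, 0]
Event 6: LOCAL 3: VV[3][3]++ -> VV[3]=[0, 0, 0, 2]
Event 7: LOCAL 1: VV[1][1]++ -> VV[1]=[0, 3, 0, 1]
Event 8: LOCAL 3: VV[3][3]++ -> VV[3]=[0, 0, 0, 3]
Event 9: LOCAL 0: VV[0][0]++ -> VV[0]=[3, 0, 3, 0]
Event 3 stamp: [0, 0, 0, 1]
Event 8 stamp: [0, 0, 0, 3]
[0, 0, 0, 1] <= [0, 0, 0, 3]? True. Equal? False. Happens-before: True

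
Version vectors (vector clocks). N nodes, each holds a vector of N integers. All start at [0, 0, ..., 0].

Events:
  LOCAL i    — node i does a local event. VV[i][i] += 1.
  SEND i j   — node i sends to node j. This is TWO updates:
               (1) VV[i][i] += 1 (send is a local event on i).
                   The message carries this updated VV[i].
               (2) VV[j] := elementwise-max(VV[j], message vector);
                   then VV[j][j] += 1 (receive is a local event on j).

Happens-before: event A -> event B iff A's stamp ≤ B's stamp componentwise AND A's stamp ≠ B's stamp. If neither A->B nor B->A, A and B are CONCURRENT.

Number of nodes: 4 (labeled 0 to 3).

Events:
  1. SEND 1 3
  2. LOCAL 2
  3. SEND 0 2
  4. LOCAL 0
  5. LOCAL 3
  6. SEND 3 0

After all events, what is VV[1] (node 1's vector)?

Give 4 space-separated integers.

Initial: VV[0]=[0, 0, 0, 0]
Initial: VV[1]=[0, 0, 0, 0]
Initial: VV[2]=[0, 0, 0, 0]
Initial: VV[3]=[0, 0, 0, 0]
Event 1: SEND 1->3: VV[1][1]++ -> VV[1]=[0, 1, 0, 0], msg_vec=[0, 1, 0, 0]; VV[3]=max(VV[3],msg_vec) then VV[3][3]++ -> VV[3]=[0, 1, 0, 1]
Event 2: LOCAL 2: VV[2][2]++ -> VV[2]=[0, 0, 1, 0]
Event 3: SEND 0->2: VV[0][0]++ -> VV[0]=[1, 0, 0, 0], msg_vec=[1, 0, 0, 0]; VV[2]=max(VV[2],msg_vec) then VV[2][2]++ -> VV[2]=[1, 0, 2, 0]
Event 4: LOCAL 0: VV[0][0]++ -> VV[0]=[2, 0, 0, 0]
Event 5: LOCAL 3: VV[3][3]++ -> VV[3]=[0, 1, 0, 2]
Event 6: SEND 3->0: VV[3][3]++ -> VV[3]=[0, 1, 0, 3], msg_vec=[0, 1, 0, 3]; VV[0]=max(VV[0],msg_vec) then VV[0][0]++ -> VV[0]=[3, 1, 0, 3]
Final vectors: VV[0]=[3, 1, 0, 3]; VV[1]=[0, 1, 0, 0]; VV[2]=[1, 0, 2, 0]; VV[3]=[0, 1, 0, 3]

Answer: 0 1 0 0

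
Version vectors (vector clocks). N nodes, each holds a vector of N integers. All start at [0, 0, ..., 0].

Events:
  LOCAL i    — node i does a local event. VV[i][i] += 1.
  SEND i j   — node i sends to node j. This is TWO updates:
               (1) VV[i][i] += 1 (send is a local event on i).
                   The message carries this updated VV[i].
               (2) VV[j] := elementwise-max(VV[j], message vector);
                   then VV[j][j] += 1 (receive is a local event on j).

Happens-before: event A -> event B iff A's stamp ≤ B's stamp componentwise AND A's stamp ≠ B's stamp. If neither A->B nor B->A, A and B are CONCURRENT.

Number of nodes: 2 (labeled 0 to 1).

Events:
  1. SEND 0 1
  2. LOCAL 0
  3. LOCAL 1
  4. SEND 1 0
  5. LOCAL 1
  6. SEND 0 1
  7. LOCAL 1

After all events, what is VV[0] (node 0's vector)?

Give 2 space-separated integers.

Answer: 4 3

Derivation:
Initial: VV[0]=[0, 0]
Initial: VV[1]=[0, 0]
Event 1: SEND 0->1: VV[0][0]++ -> VV[0]=[1, 0], msg_vec=[1, 0]; VV[1]=max(VV[1],msg_vec) then VV[1][1]++ -> VV[1]=[1, 1]
Event 2: LOCAL 0: VV[0][0]++ -> VV[0]=[2, 0]
Event 3: LOCAL 1: VV[1][1]++ -> VV[1]=[1, 2]
Event 4: SEND 1->0: VV[1][1]++ -> VV[1]=[1, 3], msg_vec=[1, 3]; VV[0]=max(VV[0],msg_vec) then VV[0][0]++ -> VV[0]=[3, 3]
Event 5: LOCAL 1: VV[1][1]++ -> VV[1]=[1, 4]
Event 6: SEND 0->1: VV[0][0]++ -> VV[0]=[4, 3], msg_vec=[4, 3]; VV[1]=max(VV[1],msg_vec) then VV[1][1]++ -> VV[1]=[4, 5]
Event 7: LOCAL 1: VV[1][1]++ -> VV[1]=[4, 6]
Final vectors: VV[0]=[4, 3]; VV[1]=[4, 6]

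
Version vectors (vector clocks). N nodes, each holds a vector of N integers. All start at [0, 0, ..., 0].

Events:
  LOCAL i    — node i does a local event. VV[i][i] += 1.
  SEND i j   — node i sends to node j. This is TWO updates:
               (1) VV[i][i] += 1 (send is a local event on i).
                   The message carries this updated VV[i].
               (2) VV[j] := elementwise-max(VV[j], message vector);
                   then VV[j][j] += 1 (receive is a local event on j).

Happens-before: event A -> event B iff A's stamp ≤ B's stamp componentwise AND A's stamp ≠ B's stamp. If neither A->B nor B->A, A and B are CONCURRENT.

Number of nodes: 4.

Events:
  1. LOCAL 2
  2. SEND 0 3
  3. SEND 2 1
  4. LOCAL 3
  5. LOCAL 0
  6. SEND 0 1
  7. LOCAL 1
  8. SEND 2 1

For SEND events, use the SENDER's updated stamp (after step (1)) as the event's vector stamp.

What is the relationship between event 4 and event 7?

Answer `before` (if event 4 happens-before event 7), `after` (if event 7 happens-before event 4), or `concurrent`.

Answer: concurrent

Derivation:
Initial: VV[0]=[0, 0, 0, 0]
Initial: VV[1]=[0, 0, 0, 0]
Initial: VV[2]=[0, 0, 0, 0]
Initial: VV[3]=[0, 0, 0, 0]
Event 1: LOCAL 2: VV[2][2]++ -> VV[2]=[0, 0, 1, 0]
Event 2: SEND 0->3: VV[0][0]++ -> VV[0]=[1, 0, 0, 0], msg_vec=[1, 0, 0, 0]; VV[3]=max(VV[3],msg_vec) then VV[3][3]++ -> VV[3]=[1, 0, 0, 1]
Event 3: SEND 2->1: VV[2][2]++ -> VV[2]=[0, 0, 2, 0], msg_vec=[0, 0, 2, 0]; VV[1]=max(VV[1],msg_vec) then VV[1][1]++ -> VV[1]=[0, 1, 2, 0]
Event 4: LOCAL 3: VV[3][3]++ -> VV[3]=[1, 0, 0, 2]
Event 5: LOCAL 0: VV[0][0]++ -> VV[0]=[2, 0, 0, 0]
Event 6: SEND 0->1: VV[0][0]++ -> VV[0]=[3, 0, 0, 0], msg_vec=[3, 0, 0, 0]; VV[1]=max(VV[1],msg_vec) then VV[1][1]++ -> VV[1]=[3, 2, 2, 0]
Event 7: LOCAL 1: VV[1][1]++ -> VV[1]=[3, 3, 2, 0]
Event 8: SEND 2->1: VV[2][2]++ -> VV[2]=[0, 0, 3, 0], msg_vec=[0, 0, 3, 0]; VV[1]=max(VV[1],msg_vec) then VV[1][1]++ -> VV[1]=[3, 4, 3, 0]
Event 4 stamp: [1, 0, 0, 2]
Event 7 stamp: [3, 3, 2, 0]
[1, 0, 0, 2] <= [3, 3, 2, 0]? False
[3, 3, 2, 0] <= [1, 0, 0, 2]? False
Relation: concurrent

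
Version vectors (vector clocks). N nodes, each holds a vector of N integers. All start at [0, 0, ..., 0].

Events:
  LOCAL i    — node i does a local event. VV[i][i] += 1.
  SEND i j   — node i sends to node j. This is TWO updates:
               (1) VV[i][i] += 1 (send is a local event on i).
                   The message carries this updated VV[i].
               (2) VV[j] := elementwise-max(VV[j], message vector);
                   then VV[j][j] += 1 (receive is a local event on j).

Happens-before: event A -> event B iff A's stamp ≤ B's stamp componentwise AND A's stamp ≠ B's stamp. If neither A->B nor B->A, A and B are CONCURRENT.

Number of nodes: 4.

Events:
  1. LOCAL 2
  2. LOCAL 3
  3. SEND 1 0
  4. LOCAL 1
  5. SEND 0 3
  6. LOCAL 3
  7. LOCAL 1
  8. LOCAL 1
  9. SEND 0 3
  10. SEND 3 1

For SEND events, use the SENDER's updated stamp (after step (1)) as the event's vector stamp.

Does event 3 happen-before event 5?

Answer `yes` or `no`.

Initial: VV[0]=[0, 0, 0, 0]
Initial: VV[1]=[0, 0, 0, 0]
Initial: VV[2]=[0, 0, 0, 0]
Initial: VV[3]=[0, 0, 0, 0]
Event 1: LOCAL 2: VV[2][2]++ -> VV[2]=[0, 0, 1, 0]
Event 2: LOCAL 3: VV[3][3]++ -> VV[3]=[0, 0, 0, 1]
Event 3: SEND 1->0: VV[1][1]++ -> VV[1]=[0, 1, 0, 0], msg_vec=[0, 1, 0, 0]; VV[0]=max(VV[0],msg_vec) then VV[0][0]++ -> VV[0]=[1, 1, 0, 0]
Event 4: LOCAL 1: VV[1][1]++ -> VV[1]=[0, 2, 0, 0]
Event 5: SEND 0->3: VV[0][0]++ -> VV[0]=[2, 1, 0, 0], msg_vec=[2, 1, 0, 0]; VV[3]=max(VV[3],msg_vec) then VV[3][3]++ -> VV[3]=[2, 1, 0, 2]
Event 6: LOCAL 3: VV[3][3]++ -> VV[3]=[2, 1, 0, 3]
Event 7: LOCAL 1: VV[1][1]++ -> VV[1]=[0, 3, 0, 0]
Event 8: LOCAL 1: VV[1][1]++ -> VV[1]=[0, 4, 0, 0]
Event 9: SEND 0->3: VV[0][0]++ -> VV[0]=[3, 1, 0, 0], msg_vec=[3, 1, 0, 0]; VV[3]=max(VV[3],msg_vec) then VV[3][3]++ -> VV[3]=[3, 1, 0, 4]
Event 10: SEND 3->1: VV[3][3]++ -> VV[3]=[3, 1, 0, 5], msg_vec=[3, 1, 0, 5]; VV[1]=max(VV[1],msg_vec) then VV[1][1]++ -> VV[1]=[3, 5, 0, 5]
Event 3 stamp: [0, 1, 0, 0]
Event 5 stamp: [2, 1, 0, 0]
[0, 1, 0, 0] <= [2, 1, 0, 0]? True. Equal? False. Happens-before: True

Answer: yes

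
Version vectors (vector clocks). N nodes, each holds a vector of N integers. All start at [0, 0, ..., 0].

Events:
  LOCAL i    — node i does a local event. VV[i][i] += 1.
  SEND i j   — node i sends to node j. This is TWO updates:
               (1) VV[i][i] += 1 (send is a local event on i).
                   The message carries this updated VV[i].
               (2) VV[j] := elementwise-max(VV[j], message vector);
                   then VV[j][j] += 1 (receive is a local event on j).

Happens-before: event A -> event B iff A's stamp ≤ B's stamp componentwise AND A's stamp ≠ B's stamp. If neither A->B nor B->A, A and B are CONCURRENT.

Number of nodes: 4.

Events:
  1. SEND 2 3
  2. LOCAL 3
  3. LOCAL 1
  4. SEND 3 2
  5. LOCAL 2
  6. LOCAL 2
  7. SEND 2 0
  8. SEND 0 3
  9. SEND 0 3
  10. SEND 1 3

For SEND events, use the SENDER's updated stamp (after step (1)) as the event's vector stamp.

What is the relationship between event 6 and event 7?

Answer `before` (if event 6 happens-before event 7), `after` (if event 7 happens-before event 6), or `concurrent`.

Answer: before

Derivation:
Initial: VV[0]=[0, 0, 0, 0]
Initial: VV[1]=[0, 0, 0, 0]
Initial: VV[2]=[0, 0, 0, 0]
Initial: VV[3]=[0, 0, 0, 0]
Event 1: SEND 2->3: VV[2][2]++ -> VV[2]=[0, 0, 1, 0], msg_vec=[0, 0, 1, 0]; VV[3]=max(VV[3],msg_vec) then VV[3][3]++ -> VV[3]=[0, 0, 1, 1]
Event 2: LOCAL 3: VV[3][3]++ -> VV[3]=[0, 0, 1, 2]
Event 3: LOCAL 1: VV[1][1]++ -> VV[1]=[0, 1, 0, 0]
Event 4: SEND 3->2: VV[3][3]++ -> VV[3]=[0, 0, 1, 3], msg_vec=[0, 0, 1, 3]; VV[2]=max(VV[2],msg_vec) then VV[2][2]++ -> VV[2]=[0, 0, 2, 3]
Event 5: LOCAL 2: VV[2][2]++ -> VV[2]=[0, 0, 3, 3]
Event 6: LOCAL 2: VV[2][2]++ -> VV[2]=[0, 0, 4, 3]
Event 7: SEND 2->0: VV[2][2]++ -> VV[2]=[0, 0, 5, 3], msg_vec=[0, 0, 5, 3]; VV[0]=max(VV[0],msg_vec) then VV[0][0]++ -> VV[0]=[1, 0, 5, 3]
Event 8: SEND 0->3: VV[0][0]++ -> VV[0]=[2, 0, 5, 3], msg_vec=[2, 0, 5, 3]; VV[3]=max(VV[3],msg_vec) then VV[3][3]++ -> VV[3]=[2, 0, 5, 4]
Event 9: SEND 0->3: VV[0][0]++ -> VV[0]=[3, 0, 5, 3], msg_vec=[3, 0, 5, 3]; VV[3]=max(VV[3],msg_vec) then VV[3][3]++ -> VV[3]=[3, 0, 5, 5]
Event 10: SEND 1->3: VV[1][1]++ -> VV[1]=[0, 2, 0, 0], msg_vec=[0, 2, 0, 0]; VV[3]=max(VV[3],msg_vec) then VV[3][3]++ -> VV[3]=[3, 2, 5, 6]
Event 6 stamp: [0, 0, 4, 3]
Event 7 stamp: [0, 0, 5, 3]
[0, 0, 4, 3] <= [0, 0, 5, 3]? True
[0, 0, 5, 3] <= [0, 0, 4, 3]? False
Relation: before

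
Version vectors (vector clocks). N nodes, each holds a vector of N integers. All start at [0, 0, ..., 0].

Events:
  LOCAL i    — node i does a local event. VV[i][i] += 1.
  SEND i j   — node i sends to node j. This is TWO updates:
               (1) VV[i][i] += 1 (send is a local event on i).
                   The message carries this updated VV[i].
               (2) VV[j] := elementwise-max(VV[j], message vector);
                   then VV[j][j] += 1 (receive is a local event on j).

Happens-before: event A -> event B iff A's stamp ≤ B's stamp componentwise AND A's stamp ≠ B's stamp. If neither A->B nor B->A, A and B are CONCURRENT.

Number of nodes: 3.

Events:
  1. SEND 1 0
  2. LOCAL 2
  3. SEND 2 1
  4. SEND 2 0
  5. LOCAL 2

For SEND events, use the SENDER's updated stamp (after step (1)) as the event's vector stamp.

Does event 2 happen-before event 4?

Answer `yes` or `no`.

Initial: VV[0]=[0, 0, 0]
Initial: VV[1]=[0, 0, 0]
Initial: VV[2]=[0, 0, 0]
Event 1: SEND 1->0: VV[1][1]++ -> VV[1]=[0, 1, 0], msg_vec=[0, 1, 0]; VV[0]=max(VV[0],msg_vec) then VV[0][0]++ -> VV[0]=[1, 1, 0]
Event 2: LOCAL 2: VV[2][2]++ -> VV[2]=[0, 0, 1]
Event 3: SEND 2->1: VV[2][2]++ -> VV[2]=[0, 0, 2], msg_vec=[0, 0, 2]; VV[1]=max(VV[1],msg_vec) then VV[1][1]++ -> VV[1]=[0, 2, 2]
Event 4: SEND 2->0: VV[2][2]++ -> VV[2]=[0, 0, 3], msg_vec=[0, 0, 3]; VV[0]=max(VV[0],msg_vec) then VV[0][0]++ -> VV[0]=[2, 1, 3]
Event 5: LOCAL 2: VV[2][2]++ -> VV[2]=[0, 0, 4]
Event 2 stamp: [0, 0, 1]
Event 4 stamp: [0, 0, 3]
[0, 0, 1] <= [0, 0, 3]? True. Equal? False. Happens-before: True

Answer: yes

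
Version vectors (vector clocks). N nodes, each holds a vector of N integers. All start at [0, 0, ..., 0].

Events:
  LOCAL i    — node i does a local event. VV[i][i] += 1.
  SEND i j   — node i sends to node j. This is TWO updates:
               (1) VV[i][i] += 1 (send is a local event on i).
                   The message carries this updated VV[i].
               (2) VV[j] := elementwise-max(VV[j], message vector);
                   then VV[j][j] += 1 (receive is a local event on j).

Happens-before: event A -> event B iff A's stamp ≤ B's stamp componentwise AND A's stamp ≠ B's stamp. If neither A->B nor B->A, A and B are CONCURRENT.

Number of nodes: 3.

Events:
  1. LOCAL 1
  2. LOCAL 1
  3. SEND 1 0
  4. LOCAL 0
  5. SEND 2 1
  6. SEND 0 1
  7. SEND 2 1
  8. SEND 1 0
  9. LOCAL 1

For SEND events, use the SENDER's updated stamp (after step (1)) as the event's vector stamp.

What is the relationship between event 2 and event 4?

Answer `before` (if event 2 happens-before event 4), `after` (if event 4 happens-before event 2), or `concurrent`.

Answer: before

Derivation:
Initial: VV[0]=[0, 0, 0]
Initial: VV[1]=[0, 0, 0]
Initial: VV[2]=[0, 0, 0]
Event 1: LOCAL 1: VV[1][1]++ -> VV[1]=[0, 1, 0]
Event 2: LOCAL 1: VV[1][1]++ -> VV[1]=[0, 2, 0]
Event 3: SEND 1->0: VV[1][1]++ -> VV[1]=[0, 3, 0], msg_vec=[0, 3, 0]; VV[0]=max(VV[0],msg_vec) then VV[0][0]++ -> VV[0]=[1, 3, 0]
Event 4: LOCAL 0: VV[0][0]++ -> VV[0]=[2, 3, 0]
Event 5: SEND 2->1: VV[2][2]++ -> VV[2]=[0, 0, 1], msg_vec=[0, 0, 1]; VV[1]=max(VV[1],msg_vec) then VV[1][1]++ -> VV[1]=[0, 4, 1]
Event 6: SEND 0->1: VV[0][0]++ -> VV[0]=[3, 3, 0], msg_vec=[3, 3, 0]; VV[1]=max(VV[1],msg_vec) then VV[1][1]++ -> VV[1]=[3, 5, 1]
Event 7: SEND 2->1: VV[2][2]++ -> VV[2]=[0, 0, 2], msg_vec=[0, 0, 2]; VV[1]=max(VV[1],msg_vec) then VV[1][1]++ -> VV[1]=[3, 6, 2]
Event 8: SEND 1->0: VV[1][1]++ -> VV[1]=[3, 7, 2], msg_vec=[3, 7, 2]; VV[0]=max(VV[0],msg_vec) then VV[0][0]++ -> VV[0]=[4, 7, 2]
Event 9: LOCAL 1: VV[1][1]++ -> VV[1]=[3, 8, 2]
Event 2 stamp: [0, 2, 0]
Event 4 stamp: [2, 3, 0]
[0, 2, 0] <= [2, 3, 0]? True
[2, 3, 0] <= [0, 2, 0]? False
Relation: before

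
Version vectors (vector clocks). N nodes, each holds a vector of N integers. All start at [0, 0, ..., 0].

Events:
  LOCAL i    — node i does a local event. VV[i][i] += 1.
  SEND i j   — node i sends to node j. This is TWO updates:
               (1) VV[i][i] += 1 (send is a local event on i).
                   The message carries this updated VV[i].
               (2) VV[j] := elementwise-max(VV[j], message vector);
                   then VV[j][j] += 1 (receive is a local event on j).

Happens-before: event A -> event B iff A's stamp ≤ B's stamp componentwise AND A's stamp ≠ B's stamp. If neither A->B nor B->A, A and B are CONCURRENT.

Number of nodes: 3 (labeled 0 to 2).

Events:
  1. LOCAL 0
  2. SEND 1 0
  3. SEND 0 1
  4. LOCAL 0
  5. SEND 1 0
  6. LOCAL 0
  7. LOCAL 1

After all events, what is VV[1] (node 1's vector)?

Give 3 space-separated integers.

Initial: VV[0]=[0, 0, 0]
Initial: VV[1]=[0, 0, 0]
Initial: VV[2]=[0, 0, 0]
Event 1: LOCAL 0: VV[0][0]++ -> VV[0]=[1, 0, 0]
Event 2: SEND 1->0: VV[1][1]++ -> VV[1]=[0, 1, 0], msg_vec=[0, 1, 0]; VV[0]=max(VV[0],msg_vec) then VV[0][0]++ -> VV[0]=[2, 1, 0]
Event 3: SEND 0->1: VV[0][0]++ -> VV[0]=[3, 1, 0], msg_vec=[3, 1, 0]; VV[1]=max(VV[1],msg_vec) then VV[1][1]++ -> VV[1]=[3, 2, 0]
Event 4: LOCAL 0: VV[0][0]++ -> VV[0]=[4, 1, 0]
Event 5: SEND 1->0: VV[1][1]++ -> VV[1]=[3, 3, 0], msg_vec=[3, 3, 0]; VV[0]=max(VV[0],msg_vec) then VV[0][0]++ -> VV[0]=[5, 3, 0]
Event 6: LOCAL 0: VV[0][0]++ -> VV[0]=[6, 3, 0]
Event 7: LOCAL 1: VV[1][1]++ -> VV[1]=[3, 4, 0]
Final vectors: VV[0]=[6, 3, 0]; VV[1]=[3, 4, 0]; VV[2]=[0, 0, 0]

Answer: 3 4 0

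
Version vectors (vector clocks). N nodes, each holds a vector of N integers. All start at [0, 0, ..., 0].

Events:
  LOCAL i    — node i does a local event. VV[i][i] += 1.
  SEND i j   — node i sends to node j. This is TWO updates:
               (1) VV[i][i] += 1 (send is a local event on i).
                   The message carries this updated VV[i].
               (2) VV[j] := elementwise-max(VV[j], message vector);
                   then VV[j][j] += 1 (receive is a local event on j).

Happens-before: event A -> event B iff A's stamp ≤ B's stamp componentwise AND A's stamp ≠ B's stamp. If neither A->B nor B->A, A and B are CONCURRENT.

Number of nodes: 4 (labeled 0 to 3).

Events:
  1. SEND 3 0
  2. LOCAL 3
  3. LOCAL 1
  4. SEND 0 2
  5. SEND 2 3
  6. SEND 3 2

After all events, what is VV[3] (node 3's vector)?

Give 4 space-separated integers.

Initial: VV[0]=[0, 0, 0, 0]
Initial: VV[1]=[0, 0, 0, 0]
Initial: VV[2]=[0, 0, 0, 0]
Initial: VV[3]=[0, 0, 0, 0]
Event 1: SEND 3->0: VV[3][3]++ -> VV[3]=[0, 0, 0, 1], msg_vec=[0, 0, 0, 1]; VV[0]=max(VV[0],msg_vec) then VV[0][0]++ -> VV[0]=[1, 0, 0, 1]
Event 2: LOCAL 3: VV[3][3]++ -> VV[3]=[0, 0, 0, 2]
Event 3: LOCAL 1: VV[1][1]++ -> VV[1]=[0, 1, 0, 0]
Event 4: SEND 0->2: VV[0][0]++ -> VV[0]=[2, 0, 0, 1], msg_vec=[2, 0, 0, 1]; VV[2]=max(VV[2],msg_vec) then VV[2][2]++ -> VV[2]=[2, 0, 1, 1]
Event 5: SEND 2->3: VV[2][2]++ -> VV[2]=[2, 0, 2, 1], msg_vec=[2, 0, 2, 1]; VV[3]=max(VV[3],msg_vec) then VV[3][3]++ -> VV[3]=[2, 0, 2, 3]
Event 6: SEND 3->2: VV[3][3]++ -> VV[3]=[2, 0, 2, 4], msg_vec=[2, 0, 2, 4]; VV[2]=max(VV[2],msg_vec) then VV[2][2]++ -> VV[2]=[2, 0, 3, 4]
Final vectors: VV[0]=[2, 0, 0, 1]; VV[1]=[0, 1, 0, 0]; VV[2]=[2, 0, 3, 4]; VV[3]=[2, 0, 2, 4]

Answer: 2 0 2 4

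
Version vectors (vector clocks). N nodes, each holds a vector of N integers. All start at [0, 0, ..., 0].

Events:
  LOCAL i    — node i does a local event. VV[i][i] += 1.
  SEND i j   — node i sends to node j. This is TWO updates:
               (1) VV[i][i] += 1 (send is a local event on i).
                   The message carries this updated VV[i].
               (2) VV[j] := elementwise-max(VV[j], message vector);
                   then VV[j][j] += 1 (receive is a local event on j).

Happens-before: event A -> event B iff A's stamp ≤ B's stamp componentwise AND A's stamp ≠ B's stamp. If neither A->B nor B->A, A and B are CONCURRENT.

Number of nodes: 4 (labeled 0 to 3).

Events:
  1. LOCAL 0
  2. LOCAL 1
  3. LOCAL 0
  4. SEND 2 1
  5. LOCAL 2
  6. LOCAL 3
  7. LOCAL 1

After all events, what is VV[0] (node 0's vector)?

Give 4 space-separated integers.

Initial: VV[0]=[0, 0, 0, 0]
Initial: VV[1]=[0, 0, 0, 0]
Initial: VV[2]=[0, 0, 0, 0]
Initial: VV[3]=[0, 0, 0, 0]
Event 1: LOCAL 0: VV[0][0]++ -> VV[0]=[1, 0, 0, 0]
Event 2: LOCAL 1: VV[1][1]++ -> VV[1]=[0, 1, 0, 0]
Event 3: LOCAL 0: VV[0][0]++ -> VV[0]=[2, 0, 0, 0]
Event 4: SEND 2->1: VV[2][2]++ -> VV[2]=[0, 0, 1, 0], msg_vec=[0, 0, 1, 0]; VV[1]=max(VV[1],msg_vec) then VV[1][1]++ -> VV[1]=[0, 2, 1, 0]
Event 5: LOCAL 2: VV[2][2]++ -> VV[2]=[0, 0, 2, 0]
Event 6: LOCAL 3: VV[3][3]++ -> VV[3]=[0, 0, 0, 1]
Event 7: LOCAL 1: VV[1][1]++ -> VV[1]=[0, 3, 1, 0]
Final vectors: VV[0]=[2, 0, 0, 0]; VV[1]=[0, 3, 1, 0]; VV[2]=[0, 0, 2, 0]; VV[3]=[0, 0, 0, 1]

Answer: 2 0 0 0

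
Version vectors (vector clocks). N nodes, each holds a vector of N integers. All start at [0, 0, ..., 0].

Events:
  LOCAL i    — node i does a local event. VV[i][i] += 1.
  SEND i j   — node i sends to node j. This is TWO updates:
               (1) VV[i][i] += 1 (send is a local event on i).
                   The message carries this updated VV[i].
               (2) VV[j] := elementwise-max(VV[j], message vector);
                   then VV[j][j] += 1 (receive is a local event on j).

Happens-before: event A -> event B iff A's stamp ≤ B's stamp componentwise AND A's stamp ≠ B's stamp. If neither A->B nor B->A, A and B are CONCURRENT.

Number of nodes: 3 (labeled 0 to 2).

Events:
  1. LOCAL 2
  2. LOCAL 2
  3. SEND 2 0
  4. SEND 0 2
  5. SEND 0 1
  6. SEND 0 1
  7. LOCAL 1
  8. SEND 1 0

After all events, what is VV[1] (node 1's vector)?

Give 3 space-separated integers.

Answer: 4 4 3

Derivation:
Initial: VV[0]=[0, 0, 0]
Initial: VV[1]=[0, 0, 0]
Initial: VV[2]=[0, 0, 0]
Event 1: LOCAL 2: VV[2][2]++ -> VV[2]=[0, 0, 1]
Event 2: LOCAL 2: VV[2][2]++ -> VV[2]=[0, 0, 2]
Event 3: SEND 2->0: VV[2][2]++ -> VV[2]=[0, 0, 3], msg_vec=[0, 0, 3]; VV[0]=max(VV[0],msg_vec) then VV[0][0]++ -> VV[0]=[1, 0, 3]
Event 4: SEND 0->2: VV[0][0]++ -> VV[0]=[2, 0, 3], msg_vec=[2, 0, 3]; VV[2]=max(VV[2],msg_vec) then VV[2][2]++ -> VV[2]=[2, 0, 4]
Event 5: SEND 0->1: VV[0][0]++ -> VV[0]=[3, 0, 3], msg_vec=[3, 0, 3]; VV[1]=max(VV[1],msg_vec) then VV[1][1]++ -> VV[1]=[3, 1, 3]
Event 6: SEND 0->1: VV[0][0]++ -> VV[0]=[4, 0, 3], msg_vec=[4, 0, 3]; VV[1]=max(VV[1],msg_vec) then VV[1][1]++ -> VV[1]=[4, 2, 3]
Event 7: LOCAL 1: VV[1][1]++ -> VV[1]=[4, 3, 3]
Event 8: SEND 1->0: VV[1][1]++ -> VV[1]=[4, 4, 3], msg_vec=[4, 4, 3]; VV[0]=max(VV[0],msg_vec) then VV[0][0]++ -> VV[0]=[5, 4, 3]
Final vectors: VV[0]=[5, 4, 3]; VV[1]=[4, 4, 3]; VV[2]=[2, 0, 4]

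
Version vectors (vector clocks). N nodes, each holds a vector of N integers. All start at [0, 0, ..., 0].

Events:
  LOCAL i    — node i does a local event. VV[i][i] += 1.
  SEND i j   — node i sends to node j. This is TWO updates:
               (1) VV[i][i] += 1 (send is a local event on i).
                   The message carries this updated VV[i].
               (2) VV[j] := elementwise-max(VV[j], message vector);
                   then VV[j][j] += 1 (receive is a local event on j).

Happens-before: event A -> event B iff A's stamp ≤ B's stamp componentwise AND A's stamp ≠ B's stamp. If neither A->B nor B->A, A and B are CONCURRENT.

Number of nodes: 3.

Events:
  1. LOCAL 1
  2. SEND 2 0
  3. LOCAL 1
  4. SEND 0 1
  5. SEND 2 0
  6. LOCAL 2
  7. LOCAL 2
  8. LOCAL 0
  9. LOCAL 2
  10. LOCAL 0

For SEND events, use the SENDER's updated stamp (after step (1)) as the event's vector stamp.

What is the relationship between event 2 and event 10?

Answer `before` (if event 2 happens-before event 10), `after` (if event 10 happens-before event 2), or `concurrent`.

Answer: before

Derivation:
Initial: VV[0]=[0, 0, 0]
Initial: VV[1]=[0, 0, 0]
Initial: VV[2]=[0, 0, 0]
Event 1: LOCAL 1: VV[1][1]++ -> VV[1]=[0, 1, 0]
Event 2: SEND 2->0: VV[2][2]++ -> VV[2]=[0, 0, 1], msg_vec=[0, 0, 1]; VV[0]=max(VV[0],msg_vec) then VV[0][0]++ -> VV[0]=[1, 0, 1]
Event 3: LOCAL 1: VV[1][1]++ -> VV[1]=[0, 2, 0]
Event 4: SEND 0->1: VV[0][0]++ -> VV[0]=[2, 0, 1], msg_vec=[2, 0, 1]; VV[1]=max(VV[1],msg_vec) then VV[1][1]++ -> VV[1]=[2, 3, 1]
Event 5: SEND 2->0: VV[2][2]++ -> VV[2]=[0, 0, 2], msg_vec=[0, 0, 2]; VV[0]=max(VV[0],msg_vec) then VV[0][0]++ -> VV[0]=[3, 0, 2]
Event 6: LOCAL 2: VV[2][2]++ -> VV[2]=[0, 0, 3]
Event 7: LOCAL 2: VV[2][2]++ -> VV[2]=[0, 0, 4]
Event 8: LOCAL 0: VV[0][0]++ -> VV[0]=[4, 0, 2]
Event 9: LOCAL 2: VV[2][2]++ -> VV[2]=[0, 0, 5]
Event 10: LOCAL 0: VV[0][0]++ -> VV[0]=[5, 0, 2]
Event 2 stamp: [0, 0, 1]
Event 10 stamp: [5, 0, 2]
[0, 0, 1] <= [5, 0, 2]? True
[5, 0, 2] <= [0, 0, 1]? False
Relation: before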